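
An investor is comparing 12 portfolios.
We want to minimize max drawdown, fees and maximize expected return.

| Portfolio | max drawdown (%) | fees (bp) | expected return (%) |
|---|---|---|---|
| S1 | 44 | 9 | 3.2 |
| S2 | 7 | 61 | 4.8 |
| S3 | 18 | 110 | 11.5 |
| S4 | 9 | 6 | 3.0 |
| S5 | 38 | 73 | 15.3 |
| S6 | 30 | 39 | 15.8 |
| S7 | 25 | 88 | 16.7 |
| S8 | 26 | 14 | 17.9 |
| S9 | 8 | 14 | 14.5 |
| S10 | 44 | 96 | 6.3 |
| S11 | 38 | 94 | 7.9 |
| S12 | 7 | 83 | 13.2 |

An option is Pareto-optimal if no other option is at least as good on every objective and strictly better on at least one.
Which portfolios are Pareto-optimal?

S1: not dominated.
S2: not dominated.
S3: dominated by S9 (max drawdown 8≤18, fees 14≤110, expected return 14.5≥11.5).
S4: not dominated (best fees).
S5: dominated by S6 (max drawdown 30≤38, fees 39≤73, expected return 15.8≥15.3).
S6: dominated by S8 (max drawdown 26≤30, fees 14≤39, expected return 17.9≥15.8).
S7: not dominated.
S8: not dominated (best expected return).
S9: not dominated.
S10: dominated by S5 (max drawdown 38≤44, fees 73≤96, expected return 15.3≥6.3).
S11: dominated by S5 (max drawdown 38≤38, fees 73≤94, expected return 15.3≥7.9).
S12: not dominated.

S1, S2, S4, S7, S8, S9, S12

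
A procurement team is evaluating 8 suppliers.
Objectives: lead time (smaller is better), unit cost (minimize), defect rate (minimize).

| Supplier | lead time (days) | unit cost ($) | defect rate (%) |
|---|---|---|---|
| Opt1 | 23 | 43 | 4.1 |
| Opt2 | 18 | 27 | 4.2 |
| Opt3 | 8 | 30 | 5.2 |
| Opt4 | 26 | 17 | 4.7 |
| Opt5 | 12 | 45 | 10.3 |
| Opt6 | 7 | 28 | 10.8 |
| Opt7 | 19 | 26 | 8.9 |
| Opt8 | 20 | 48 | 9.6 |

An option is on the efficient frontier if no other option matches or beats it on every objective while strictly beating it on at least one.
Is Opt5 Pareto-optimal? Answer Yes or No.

Opt3 vs Opt5: lead time 8≤12, unit cost 30≤45, defect rate 5.2≤10.3 — Opt3 is at least as good on every objective and strictly better on at least one, so Opt3 dominates Opt5.

No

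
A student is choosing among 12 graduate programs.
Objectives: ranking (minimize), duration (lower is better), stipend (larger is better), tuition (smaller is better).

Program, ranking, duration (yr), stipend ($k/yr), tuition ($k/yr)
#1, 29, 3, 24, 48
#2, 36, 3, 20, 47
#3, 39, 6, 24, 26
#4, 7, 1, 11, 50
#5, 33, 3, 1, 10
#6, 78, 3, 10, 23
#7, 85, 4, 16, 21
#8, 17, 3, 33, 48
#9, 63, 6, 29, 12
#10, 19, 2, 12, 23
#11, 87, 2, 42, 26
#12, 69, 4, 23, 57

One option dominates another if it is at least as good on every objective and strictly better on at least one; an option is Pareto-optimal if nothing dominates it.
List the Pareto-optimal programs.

#1: dominated by #8 (ranking 17≤29, duration 3≤3, stipend 33≥24, tuition 48≤48).
#2: not dominated.
#3: not dominated.
#4: not dominated (best ranking).
#5: not dominated (best tuition).
#6: dominated by #10 (ranking 19≤78, duration 2≤3, stipend 12≥10, tuition 23≤23).
#7: not dominated.
#8: not dominated.
#9: not dominated.
#10: not dominated.
#11: not dominated (best stipend).
#12: dominated by #1 (ranking 29≤69, duration 3≤4, stipend 24≥23, tuition 48≤57).

#2, #3, #4, #5, #7, #8, #9, #10, #11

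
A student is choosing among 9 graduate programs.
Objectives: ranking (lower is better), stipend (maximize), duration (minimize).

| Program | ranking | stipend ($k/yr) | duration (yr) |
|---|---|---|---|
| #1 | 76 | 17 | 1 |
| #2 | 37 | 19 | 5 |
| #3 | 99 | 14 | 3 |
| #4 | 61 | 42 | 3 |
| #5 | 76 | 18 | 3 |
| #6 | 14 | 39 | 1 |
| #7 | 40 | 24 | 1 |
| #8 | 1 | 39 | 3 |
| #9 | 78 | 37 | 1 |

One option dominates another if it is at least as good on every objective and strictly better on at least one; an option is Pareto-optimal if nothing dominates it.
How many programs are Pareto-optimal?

3

#1: dominated by #6 (ranking 14≤76, stipend 39≥17, duration 1≤1).
#2: dominated by #6 (ranking 14≤37, stipend 39≥19, duration 1≤5).
#3: dominated by #1 (ranking 76≤99, stipend 17≥14, duration 1≤3).
#4: not dominated (best stipend).
#5: dominated by #4 (ranking 61≤76, stipend 42≥18, duration 3≤3).
#6: not dominated.
#7: dominated by #6 (ranking 14≤40, stipend 39≥24, duration 1≤1).
#8: not dominated (best ranking).
#9: dominated by #6 (ranking 14≤78, stipend 39≥37, duration 1≤1).
Pareto-optimal: #4, #6, #8 → 3.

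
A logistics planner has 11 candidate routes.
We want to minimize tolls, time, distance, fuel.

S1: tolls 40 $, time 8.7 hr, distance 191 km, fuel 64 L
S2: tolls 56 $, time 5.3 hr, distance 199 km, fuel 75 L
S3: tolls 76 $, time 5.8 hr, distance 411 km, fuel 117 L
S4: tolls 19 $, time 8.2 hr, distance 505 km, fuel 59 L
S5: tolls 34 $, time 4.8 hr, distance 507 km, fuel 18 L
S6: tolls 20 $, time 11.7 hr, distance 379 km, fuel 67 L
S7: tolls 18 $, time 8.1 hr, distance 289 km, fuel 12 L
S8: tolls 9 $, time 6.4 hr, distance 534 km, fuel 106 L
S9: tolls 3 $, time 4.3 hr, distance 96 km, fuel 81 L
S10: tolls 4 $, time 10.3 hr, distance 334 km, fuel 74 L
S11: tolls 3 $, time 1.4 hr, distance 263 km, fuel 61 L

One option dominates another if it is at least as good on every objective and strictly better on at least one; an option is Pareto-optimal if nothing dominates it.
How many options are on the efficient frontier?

6

S1: not dominated.
S2: not dominated.
S3: dominated by S2 (tolls 56≤76, time 5.3≤5.8, distance 199≤411, fuel 75≤117).
S4: dominated by S7 (tolls 18≤19, time 8.1≤8.2, distance 289≤505, fuel 12≤59).
S5: not dominated.
S6: dominated by S7 (tolls 18≤20, time 8.1≤11.7, distance 289≤379, fuel 12≤67).
S7: not dominated (best fuel).
S8: dominated by S9 (tolls 3≤9, time 4.3≤6.4, distance 96≤534, fuel 81≤106).
S9: not dominated (best distance).
S10: dominated by S11 (tolls 3≤4, time 1.4≤10.3, distance 263≤334, fuel 61≤74).
S11: not dominated (best time).
Pareto-optimal: S1, S2, S5, S7, S9, S11 → 6.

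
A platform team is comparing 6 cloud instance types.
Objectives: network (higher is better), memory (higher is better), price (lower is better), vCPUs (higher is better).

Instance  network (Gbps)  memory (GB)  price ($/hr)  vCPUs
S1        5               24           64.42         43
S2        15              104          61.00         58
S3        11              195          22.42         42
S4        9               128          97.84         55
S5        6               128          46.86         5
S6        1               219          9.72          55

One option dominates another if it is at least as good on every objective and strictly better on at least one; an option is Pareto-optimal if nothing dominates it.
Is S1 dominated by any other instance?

Yes

S2 vs S1: network 15≥5, memory 104≥24, price 61.00≤64.42, vCPUs 58≥43 — S2 is at least as good on every objective and strictly better on at least one, so S2 dominates S1.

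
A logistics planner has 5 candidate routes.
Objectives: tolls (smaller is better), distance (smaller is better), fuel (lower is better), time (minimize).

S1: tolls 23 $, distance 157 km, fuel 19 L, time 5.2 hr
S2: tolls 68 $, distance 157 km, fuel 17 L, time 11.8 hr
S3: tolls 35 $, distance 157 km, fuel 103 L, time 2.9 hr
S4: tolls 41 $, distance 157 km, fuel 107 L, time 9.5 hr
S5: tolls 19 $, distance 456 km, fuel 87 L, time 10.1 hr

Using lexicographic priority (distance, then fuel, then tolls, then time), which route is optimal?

S2

First minimize distance: best is 157, kept {S1, S2, S3, S4}.
Then minimize fuel: best is 17, kept {S2}.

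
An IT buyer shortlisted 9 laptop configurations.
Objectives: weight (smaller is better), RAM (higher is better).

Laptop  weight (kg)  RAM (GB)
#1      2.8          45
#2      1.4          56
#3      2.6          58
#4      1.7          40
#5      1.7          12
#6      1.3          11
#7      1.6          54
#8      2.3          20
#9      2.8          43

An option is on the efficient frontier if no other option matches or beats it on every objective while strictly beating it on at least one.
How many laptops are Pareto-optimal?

3

#1: dominated by #2 (weight 1.4≤2.8, RAM 56≥45).
#2: not dominated.
#3: not dominated (best RAM).
#4: dominated by #2 (weight 1.4≤1.7, RAM 56≥40).
#5: dominated by #2 (weight 1.4≤1.7, RAM 56≥12).
#6: not dominated (best weight).
#7: dominated by #2 (weight 1.4≤1.6, RAM 56≥54).
#8: dominated by #2 (weight 1.4≤2.3, RAM 56≥20).
#9: dominated by #1 (weight 2.8≤2.8, RAM 45≥43).
Pareto-optimal: #2, #3, #6 → 3.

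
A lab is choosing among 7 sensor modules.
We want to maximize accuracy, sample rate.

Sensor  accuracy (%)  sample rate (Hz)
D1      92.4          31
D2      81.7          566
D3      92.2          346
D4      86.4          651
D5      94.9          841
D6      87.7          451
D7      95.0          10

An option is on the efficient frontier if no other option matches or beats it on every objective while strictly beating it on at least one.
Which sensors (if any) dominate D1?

D5

D5: accuracy 94.9≥92.4, sample rate 841≥31 — dominates D1.
Others (D2, D3, D4, D6, D7) are each worse than D1 on at least one objective.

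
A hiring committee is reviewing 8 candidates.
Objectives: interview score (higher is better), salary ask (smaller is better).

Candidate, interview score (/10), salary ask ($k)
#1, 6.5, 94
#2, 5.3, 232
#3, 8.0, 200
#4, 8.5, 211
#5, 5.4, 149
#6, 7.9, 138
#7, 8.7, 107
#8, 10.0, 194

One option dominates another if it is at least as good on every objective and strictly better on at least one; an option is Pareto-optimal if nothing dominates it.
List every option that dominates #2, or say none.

#1: interview score 6.5≥5.3, salary ask 94≤232 — dominates #2.
#3: interview score 8.0≥5.3, salary ask 200≤232 — dominates #2.
#4: interview score 8.5≥5.3, salary ask 211≤232 — dominates #2.
#5: interview score 5.4≥5.3, salary ask 149≤232 — dominates #2.
#6: interview score 7.9≥5.3, salary ask 138≤232 — dominates #2.
#7: interview score 8.7≥5.3, salary ask 107≤232 — dominates #2.
#8: interview score 10.0≥5.3, salary ask 194≤232 — dominates #2.

#1, #3, #4, #5, #6, #7, #8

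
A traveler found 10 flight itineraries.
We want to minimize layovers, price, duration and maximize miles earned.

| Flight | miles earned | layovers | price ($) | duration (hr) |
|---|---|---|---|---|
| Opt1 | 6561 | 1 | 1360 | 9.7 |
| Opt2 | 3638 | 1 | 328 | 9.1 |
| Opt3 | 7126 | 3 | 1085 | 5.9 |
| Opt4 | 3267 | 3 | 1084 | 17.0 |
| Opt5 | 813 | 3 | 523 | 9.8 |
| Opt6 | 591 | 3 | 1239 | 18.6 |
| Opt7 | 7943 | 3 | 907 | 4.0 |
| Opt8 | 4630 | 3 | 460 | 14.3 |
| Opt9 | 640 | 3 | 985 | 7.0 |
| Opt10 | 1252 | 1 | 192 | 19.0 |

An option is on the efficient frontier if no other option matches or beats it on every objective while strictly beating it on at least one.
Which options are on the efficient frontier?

Opt1: not dominated.
Opt2: not dominated.
Opt3: dominated by Opt7 (miles earned 7943≥7126, layovers 3≤3, price 907≤1085, duration 4.0≤5.9).
Opt4: dominated by Opt2 (miles earned 3638≥3267, layovers 1≤3, price 328≤1084, duration 9.1≤17.0).
Opt5: dominated by Opt2 (miles earned 3638≥813, layovers 1≤3, price 328≤523, duration 9.1≤9.8).
Opt6: dominated by Opt2 (miles earned 3638≥591, layovers 1≤3, price 328≤1239, duration 9.1≤18.6).
Opt7: not dominated (best miles earned).
Opt8: not dominated.
Opt9: dominated by Opt7 (miles earned 7943≥640, layovers 3≤3, price 907≤985, duration 4.0≤7.0).
Opt10: not dominated (best price).

Opt1, Opt2, Opt7, Opt8, Opt10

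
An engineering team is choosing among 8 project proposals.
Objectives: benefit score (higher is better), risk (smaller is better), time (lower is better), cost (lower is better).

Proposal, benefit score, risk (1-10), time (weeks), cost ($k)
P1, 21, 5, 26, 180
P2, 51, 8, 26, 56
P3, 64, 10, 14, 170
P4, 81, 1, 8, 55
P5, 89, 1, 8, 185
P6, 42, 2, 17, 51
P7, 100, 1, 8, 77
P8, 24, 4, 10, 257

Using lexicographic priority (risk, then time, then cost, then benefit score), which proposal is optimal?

P4

First minimize risk: best is 1, kept {P4, P5, P7}.
Then minimize time: best is 8, kept {P4, P5, P7}.
Then minimize cost: best is 55, kept {P4}.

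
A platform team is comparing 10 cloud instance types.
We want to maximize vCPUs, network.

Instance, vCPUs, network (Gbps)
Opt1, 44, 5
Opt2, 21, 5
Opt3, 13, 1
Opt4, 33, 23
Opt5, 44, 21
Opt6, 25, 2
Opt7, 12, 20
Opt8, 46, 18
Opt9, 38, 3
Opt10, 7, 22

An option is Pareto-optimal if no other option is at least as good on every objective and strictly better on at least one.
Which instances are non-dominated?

Opt4, Opt5, Opt8

Opt1: dominated by Opt5 (vCPUs 44≥44, network 21≥5).
Opt2: dominated by Opt1 (vCPUs 44≥21, network 5≥5).
Opt3: dominated by Opt1 (vCPUs 44≥13, network 5≥1).
Opt4: not dominated (best network).
Opt5: not dominated.
Opt6: dominated by Opt1 (vCPUs 44≥25, network 5≥2).
Opt7: dominated by Opt4 (vCPUs 33≥12, network 23≥20).
Opt8: not dominated (best vCPUs).
Opt9: dominated by Opt1 (vCPUs 44≥38, network 5≥3).
Opt10: dominated by Opt4 (vCPUs 33≥7, network 23≥22).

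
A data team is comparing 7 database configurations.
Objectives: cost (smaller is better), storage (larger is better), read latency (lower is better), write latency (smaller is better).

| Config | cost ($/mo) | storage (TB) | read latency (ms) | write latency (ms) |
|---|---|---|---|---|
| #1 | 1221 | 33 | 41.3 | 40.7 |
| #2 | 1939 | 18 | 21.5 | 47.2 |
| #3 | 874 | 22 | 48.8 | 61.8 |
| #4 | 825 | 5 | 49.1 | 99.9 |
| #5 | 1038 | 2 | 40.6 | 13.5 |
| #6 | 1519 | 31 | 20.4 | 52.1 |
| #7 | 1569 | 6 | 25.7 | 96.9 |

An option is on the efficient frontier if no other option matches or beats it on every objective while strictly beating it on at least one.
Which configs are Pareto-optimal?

#1: not dominated (best storage).
#2: not dominated.
#3: not dominated.
#4: not dominated (best cost).
#5: not dominated (best write latency).
#6: not dominated (best read latency).
#7: dominated by #6 (cost 1519≤1569, storage 31≥6, read latency 20.4≤25.7, write latency 52.1≤96.9).

#1, #2, #3, #4, #5, #6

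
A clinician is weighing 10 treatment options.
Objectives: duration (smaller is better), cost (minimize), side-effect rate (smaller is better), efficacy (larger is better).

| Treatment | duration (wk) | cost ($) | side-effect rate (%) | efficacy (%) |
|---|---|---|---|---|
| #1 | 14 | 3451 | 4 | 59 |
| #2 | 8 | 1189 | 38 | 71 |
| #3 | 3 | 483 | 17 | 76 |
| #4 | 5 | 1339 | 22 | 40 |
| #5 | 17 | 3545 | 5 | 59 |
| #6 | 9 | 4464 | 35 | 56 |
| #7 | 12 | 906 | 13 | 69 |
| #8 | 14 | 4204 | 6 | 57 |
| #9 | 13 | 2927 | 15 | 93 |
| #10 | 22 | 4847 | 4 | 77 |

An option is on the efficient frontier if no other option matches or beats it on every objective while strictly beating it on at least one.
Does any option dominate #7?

No

#1: worse on duration (14 vs 12).
#2: worse on cost (1189 vs 906).
#3: worse on side-effect rate (17 vs 13).
#4: worse on cost (1339 vs 906).
#5: worse on duration (17 vs 12).
#6: worse on cost (4464 vs 906).
#8: worse on duration (14 vs 12).
#9: worse on duration (13 vs 12).
#10: worse on duration (22 vs 12).
No option is at least as good as #7 on every objective and strictly better on one.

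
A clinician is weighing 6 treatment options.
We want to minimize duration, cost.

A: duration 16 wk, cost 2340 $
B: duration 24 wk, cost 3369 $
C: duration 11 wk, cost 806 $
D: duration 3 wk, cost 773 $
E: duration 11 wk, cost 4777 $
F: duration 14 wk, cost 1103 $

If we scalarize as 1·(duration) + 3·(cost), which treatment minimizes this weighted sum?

A: 1·16 + 3·2340 = 7036
B: 1·24 + 3·3369 = 10131
C: 1·11 + 3·806 = 2429
D: 1·3 + 3·773 = 2322
E: 1·11 + 3·4777 = 14342
F: 1·14 + 3·1103 = 3323
Lowest: D at 2322.

D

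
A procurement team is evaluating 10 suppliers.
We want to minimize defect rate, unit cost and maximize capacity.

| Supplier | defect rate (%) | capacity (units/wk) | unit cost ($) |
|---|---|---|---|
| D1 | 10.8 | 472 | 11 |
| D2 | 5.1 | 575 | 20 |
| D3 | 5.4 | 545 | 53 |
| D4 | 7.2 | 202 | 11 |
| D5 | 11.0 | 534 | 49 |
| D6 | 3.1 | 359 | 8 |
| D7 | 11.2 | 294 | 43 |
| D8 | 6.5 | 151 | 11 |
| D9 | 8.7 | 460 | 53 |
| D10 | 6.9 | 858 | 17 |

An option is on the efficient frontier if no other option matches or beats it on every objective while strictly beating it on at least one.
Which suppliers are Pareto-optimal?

D1: not dominated.
D2: not dominated.
D3: dominated by D2 (defect rate 5.1≤5.4, capacity 575≥545, unit cost 20≤53).
D4: dominated by D6 (defect rate 3.1≤7.2, capacity 359≥202, unit cost 8≤11).
D5: dominated by D2 (defect rate 5.1≤11.0, capacity 575≥534, unit cost 20≤49).
D6: not dominated (best defect rate).
D7: dominated by D1 (defect rate 10.8≤11.2, capacity 472≥294, unit cost 11≤43).
D8: dominated by D6 (defect rate 3.1≤6.5, capacity 359≥151, unit cost 8≤11).
D9: dominated by D2 (defect rate 5.1≤8.7, capacity 575≥460, unit cost 20≤53).
D10: not dominated (best capacity).

D1, D2, D6, D10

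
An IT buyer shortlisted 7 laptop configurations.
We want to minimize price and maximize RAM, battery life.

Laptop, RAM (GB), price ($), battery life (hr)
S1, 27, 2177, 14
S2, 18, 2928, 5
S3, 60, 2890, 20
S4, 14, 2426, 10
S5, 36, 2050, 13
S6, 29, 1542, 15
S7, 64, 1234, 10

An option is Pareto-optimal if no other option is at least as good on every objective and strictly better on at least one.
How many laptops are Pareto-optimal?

4

S1: dominated by S6 (RAM 29≥27, price 1542≤2177, battery life 15≥14).
S2: dominated by S1 (RAM 27≥18, price 2177≤2928, battery life 14≥5).
S3: not dominated (best battery life).
S4: dominated by S1 (RAM 27≥14, price 2177≤2426, battery life 14≥10).
S5: not dominated.
S6: not dominated.
S7: not dominated (best RAM).
Pareto-optimal: S3, S5, S6, S7 → 4.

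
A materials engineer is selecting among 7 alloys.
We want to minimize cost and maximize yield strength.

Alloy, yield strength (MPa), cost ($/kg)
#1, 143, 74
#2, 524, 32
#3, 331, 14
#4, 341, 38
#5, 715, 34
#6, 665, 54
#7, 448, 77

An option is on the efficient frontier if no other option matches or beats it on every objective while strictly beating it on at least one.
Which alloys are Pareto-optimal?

#2, #3, #5

#1: dominated by #2 (yield strength 524≥143, cost 32≤74).
#2: not dominated.
#3: not dominated (best cost).
#4: dominated by #2 (yield strength 524≥341, cost 32≤38).
#5: not dominated (best yield strength).
#6: dominated by #5 (yield strength 715≥665, cost 34≤54).
#7: dominated by #2 (yield strength 524≥448, cost 32≤77).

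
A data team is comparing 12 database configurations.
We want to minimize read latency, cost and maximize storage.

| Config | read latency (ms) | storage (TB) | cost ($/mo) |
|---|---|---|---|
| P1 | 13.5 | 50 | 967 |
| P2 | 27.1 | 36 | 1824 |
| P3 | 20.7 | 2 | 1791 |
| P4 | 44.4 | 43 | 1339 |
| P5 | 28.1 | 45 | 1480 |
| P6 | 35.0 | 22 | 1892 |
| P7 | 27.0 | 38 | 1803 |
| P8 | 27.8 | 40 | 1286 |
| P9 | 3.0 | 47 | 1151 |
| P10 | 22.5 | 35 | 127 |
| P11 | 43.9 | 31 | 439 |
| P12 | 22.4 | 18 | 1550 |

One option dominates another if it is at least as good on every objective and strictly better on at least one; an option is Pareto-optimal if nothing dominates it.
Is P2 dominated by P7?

Yes

P7 vs P2: read latency 27.0≤27.1, storage 38≥36, cost 1803≤1824 — P7 is at least as good on every objective with at least one strict improvement.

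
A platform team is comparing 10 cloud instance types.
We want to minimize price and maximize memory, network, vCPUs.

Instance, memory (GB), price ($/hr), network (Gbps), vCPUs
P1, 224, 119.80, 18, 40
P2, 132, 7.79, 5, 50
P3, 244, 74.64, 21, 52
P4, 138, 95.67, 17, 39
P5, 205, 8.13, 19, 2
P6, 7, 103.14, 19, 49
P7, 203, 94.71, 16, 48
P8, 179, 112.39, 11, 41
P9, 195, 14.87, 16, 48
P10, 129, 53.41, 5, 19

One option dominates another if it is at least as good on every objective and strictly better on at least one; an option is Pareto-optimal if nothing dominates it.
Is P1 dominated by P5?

No

P5 vs P1: P5 is worse on memory (205 vs 224), so it does not dominate P1.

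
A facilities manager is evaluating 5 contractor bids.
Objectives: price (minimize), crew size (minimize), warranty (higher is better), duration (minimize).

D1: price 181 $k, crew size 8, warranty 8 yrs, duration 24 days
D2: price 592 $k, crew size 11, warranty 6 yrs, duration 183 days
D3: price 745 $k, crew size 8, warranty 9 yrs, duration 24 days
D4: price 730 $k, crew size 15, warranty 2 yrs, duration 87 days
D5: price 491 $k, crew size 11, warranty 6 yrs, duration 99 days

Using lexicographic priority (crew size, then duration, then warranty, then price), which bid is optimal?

First minimize crew size: best is 8, kept {D1, D3}.
Then minimize duration: best is 24, kept {D1, D3}.
Then maximize warranty: best is 9, kept {D3}.

D3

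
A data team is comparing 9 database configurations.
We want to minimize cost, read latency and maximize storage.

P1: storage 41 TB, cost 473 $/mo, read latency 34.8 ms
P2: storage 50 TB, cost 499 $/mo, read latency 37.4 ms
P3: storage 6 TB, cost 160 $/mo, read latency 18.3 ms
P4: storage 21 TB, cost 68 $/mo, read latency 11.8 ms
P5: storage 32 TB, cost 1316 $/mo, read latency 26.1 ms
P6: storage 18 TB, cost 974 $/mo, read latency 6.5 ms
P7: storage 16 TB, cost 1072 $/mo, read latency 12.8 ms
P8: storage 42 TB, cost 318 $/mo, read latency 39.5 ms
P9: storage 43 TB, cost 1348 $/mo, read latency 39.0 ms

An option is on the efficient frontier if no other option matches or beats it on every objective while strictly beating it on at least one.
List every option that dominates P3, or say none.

P4

P4: storage 21≥6, cost 68≤160, read latency 11.8≤18.3 — dominates P3.
Others (P1, P2, P5, P6, P7, P8, P9) are each worse than P3 on at least one objective.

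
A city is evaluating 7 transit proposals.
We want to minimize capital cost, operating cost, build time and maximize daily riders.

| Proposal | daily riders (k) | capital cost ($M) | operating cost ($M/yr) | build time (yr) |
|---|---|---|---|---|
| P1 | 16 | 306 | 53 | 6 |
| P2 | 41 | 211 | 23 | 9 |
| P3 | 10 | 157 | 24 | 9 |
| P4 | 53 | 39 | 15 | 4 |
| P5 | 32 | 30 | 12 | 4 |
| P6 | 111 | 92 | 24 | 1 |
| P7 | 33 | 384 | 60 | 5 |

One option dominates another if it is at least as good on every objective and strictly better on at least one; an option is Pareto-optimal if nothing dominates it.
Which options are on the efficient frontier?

P1: dominated by P4 (daily riders 53≥16, capital cost 39≤306, operating cost 15≤53, build time 4≤6).
P2: dominated by P4 (daily riders 53≥41, capital cost 39≤211, operating cost 15≤23, build time 4≤9).
P3: dominated by P4 (daily riders 53≥10, capital cost 39≤157, operating cost 15≤24, build time 4≤9).
P4: not dominated.
P5: not dominated (best capital cost).
P6: not dominated (best daily riders).
P7: dominated by P4 (daily riders 53≥33, capital cost 39≤384, operating cost 15≤60, build time 4≤5).

P4, P5, P6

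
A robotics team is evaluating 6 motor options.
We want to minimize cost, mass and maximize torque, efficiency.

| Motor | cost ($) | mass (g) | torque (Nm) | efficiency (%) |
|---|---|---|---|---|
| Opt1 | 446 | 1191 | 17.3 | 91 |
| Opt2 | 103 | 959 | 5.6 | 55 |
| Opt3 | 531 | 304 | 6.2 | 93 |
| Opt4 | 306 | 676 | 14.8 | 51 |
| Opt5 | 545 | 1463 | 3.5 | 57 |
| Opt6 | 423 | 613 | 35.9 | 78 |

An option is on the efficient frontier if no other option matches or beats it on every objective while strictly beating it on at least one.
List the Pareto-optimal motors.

Opt1, Opt2, Opt3, Opt4, Opt6

Opt1: not dominated.
Opt2: not dominated (best cost).
Opt3: not dominated (best mass).
Opt4: not dominated.
Opt5: dominated by Opt1 (cost 446≤545, mass 1191≤1463, torque 17.3≥3.5, efficiency 91≥57).
Opt6: not dominated (best torque).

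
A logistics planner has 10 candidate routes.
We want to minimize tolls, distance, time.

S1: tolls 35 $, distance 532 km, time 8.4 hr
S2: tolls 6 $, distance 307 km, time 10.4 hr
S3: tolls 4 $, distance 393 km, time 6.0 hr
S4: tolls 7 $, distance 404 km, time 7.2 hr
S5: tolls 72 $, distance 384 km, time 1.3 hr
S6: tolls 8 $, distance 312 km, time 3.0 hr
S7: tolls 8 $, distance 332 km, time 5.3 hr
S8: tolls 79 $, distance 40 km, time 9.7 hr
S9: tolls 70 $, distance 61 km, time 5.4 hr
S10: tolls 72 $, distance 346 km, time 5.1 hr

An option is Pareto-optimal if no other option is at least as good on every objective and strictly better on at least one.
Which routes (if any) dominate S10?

S6: tolls 8≤72, distance 312≤346, time 3.0≤5.1 — dominates S10.
Others (S1, S2, S3, S4, S5, S7, S8, S9) are each worse than S10 on at least one objective.

S6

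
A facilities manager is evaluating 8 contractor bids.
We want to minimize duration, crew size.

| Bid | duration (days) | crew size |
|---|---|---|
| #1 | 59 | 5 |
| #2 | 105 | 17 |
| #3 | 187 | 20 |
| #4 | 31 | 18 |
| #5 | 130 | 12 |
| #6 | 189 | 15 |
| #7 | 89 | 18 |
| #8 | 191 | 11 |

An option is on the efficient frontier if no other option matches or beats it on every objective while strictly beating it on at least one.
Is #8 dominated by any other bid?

#1 vs #8: duration 59≤191, crew size 5≤11 — #1 is at least as good on every objective and strictly better on at least one, so #1 dominates #8.

Yes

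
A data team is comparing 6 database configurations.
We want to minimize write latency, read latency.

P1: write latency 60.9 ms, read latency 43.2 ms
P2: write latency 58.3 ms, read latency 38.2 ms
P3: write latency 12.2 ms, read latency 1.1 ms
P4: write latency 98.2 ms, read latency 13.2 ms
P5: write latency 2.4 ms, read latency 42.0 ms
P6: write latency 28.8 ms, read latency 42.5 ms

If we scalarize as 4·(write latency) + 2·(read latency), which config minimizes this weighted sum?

P1: 4·60.9 + 2·43.2 = 330.0
P2: 4·58.3 + 2·38.2 = 309.6
P3: 4·12.2 + 2·1.1 = 51.0
P4: 4·98.2 + 2·13.2 = 419.2
P5: 4·2.4 + 2·42.0 = 93.6
P6: 4·28.8 + 2·42.5 = 200.2
Lowest: P3 at 51.0.

P3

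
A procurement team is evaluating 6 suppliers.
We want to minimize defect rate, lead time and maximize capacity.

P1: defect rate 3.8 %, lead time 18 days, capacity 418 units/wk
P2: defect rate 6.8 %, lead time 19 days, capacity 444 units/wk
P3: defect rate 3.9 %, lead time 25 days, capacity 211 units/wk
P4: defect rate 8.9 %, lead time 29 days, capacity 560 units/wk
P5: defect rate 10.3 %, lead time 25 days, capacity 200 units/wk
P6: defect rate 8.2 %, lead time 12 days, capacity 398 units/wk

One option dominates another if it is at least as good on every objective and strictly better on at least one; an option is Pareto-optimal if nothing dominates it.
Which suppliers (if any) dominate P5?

P1: defect rate 3.8≤10.3, lead time 18≤25, capacity 418≥200 — dominates P5.
P2: defect rate 6.8≤10.3, lead time 19≤25, capacity 444≥200 — dominates P5.
P3: defect rate 3.9≤10.3, lead time 25≤25, capacity 211≥200 — dominates P5.
P6: defect rate 8.2≤10.3, lead time 12≤25, capacity 398≥200 — dominates P5.
Others (P4) are each worse than P5 on at least one objective.

P1, P2, P3, P6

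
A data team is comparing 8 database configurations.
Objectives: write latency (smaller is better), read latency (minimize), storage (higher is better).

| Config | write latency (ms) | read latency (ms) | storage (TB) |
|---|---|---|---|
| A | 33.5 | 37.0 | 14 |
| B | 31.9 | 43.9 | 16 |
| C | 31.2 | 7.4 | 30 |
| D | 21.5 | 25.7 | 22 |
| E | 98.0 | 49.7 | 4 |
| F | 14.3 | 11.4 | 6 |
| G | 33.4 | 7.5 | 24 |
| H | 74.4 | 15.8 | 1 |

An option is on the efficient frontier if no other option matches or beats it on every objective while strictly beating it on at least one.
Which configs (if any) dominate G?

C

C: write latency 31.2≤33.4, read latency 7.4≤7.5, storage 30≥24 — dominates G.
Others (A, B, D, E, F, H) are each worse than G on at least one objective.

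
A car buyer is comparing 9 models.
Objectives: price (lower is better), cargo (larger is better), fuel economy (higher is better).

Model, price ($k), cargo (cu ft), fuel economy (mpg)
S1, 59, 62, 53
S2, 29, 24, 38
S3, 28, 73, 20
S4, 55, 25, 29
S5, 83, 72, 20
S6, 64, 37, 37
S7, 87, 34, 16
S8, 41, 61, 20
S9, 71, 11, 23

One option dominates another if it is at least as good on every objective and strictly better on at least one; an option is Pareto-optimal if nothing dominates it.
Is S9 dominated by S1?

S1 vs S9: price 59≤71, cargo 62≥11, fuel economy 53≥23 — S1 is at least as good on every objective with at least one strict improvement.

Yes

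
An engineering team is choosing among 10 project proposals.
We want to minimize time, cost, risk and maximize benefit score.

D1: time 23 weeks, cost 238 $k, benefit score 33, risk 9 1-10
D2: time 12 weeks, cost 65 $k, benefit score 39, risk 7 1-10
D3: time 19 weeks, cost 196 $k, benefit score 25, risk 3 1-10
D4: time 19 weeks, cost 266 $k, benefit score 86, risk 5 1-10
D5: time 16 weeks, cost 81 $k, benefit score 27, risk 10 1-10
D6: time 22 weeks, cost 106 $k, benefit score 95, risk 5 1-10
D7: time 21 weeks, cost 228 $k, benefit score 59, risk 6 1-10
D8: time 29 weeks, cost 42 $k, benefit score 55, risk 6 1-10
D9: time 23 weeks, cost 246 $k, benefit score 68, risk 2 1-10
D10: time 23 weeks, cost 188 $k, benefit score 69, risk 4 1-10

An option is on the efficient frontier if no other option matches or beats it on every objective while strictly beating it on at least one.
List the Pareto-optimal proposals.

D1: dominated by D2 (time 12≤23, cost 65≤238, benefit score 39≥33, risk 7≤9).
D2: not dominated (best time).
D3: not dominated.
D4: not dominated.
D5: dominated by D2 (time 12≤16, cost 65≤81, benefit score 39≥27, risk 7≤10).
D6: not dominated (best benefit score).
D7: not dominated.
D8: not dominated (best cost).
D9: not dominated (best risk).
D10: not dominated.

D2, D3, D4, D6, D7, D8, D9, D10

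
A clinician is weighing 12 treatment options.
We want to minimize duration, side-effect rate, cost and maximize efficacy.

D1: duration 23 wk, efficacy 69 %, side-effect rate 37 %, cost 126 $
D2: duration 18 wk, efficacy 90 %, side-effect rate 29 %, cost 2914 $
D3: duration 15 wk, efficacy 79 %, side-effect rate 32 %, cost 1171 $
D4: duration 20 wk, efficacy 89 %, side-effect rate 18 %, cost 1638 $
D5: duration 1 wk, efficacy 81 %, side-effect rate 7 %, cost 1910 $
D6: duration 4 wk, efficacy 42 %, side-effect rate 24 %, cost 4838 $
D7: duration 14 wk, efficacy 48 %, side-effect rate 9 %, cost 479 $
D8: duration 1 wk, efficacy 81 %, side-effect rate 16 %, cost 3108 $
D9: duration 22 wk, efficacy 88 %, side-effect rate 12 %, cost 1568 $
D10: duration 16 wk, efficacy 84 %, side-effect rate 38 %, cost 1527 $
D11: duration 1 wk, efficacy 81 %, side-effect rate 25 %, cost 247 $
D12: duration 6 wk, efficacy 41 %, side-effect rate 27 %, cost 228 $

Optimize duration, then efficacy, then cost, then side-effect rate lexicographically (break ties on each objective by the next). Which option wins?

D11

First minimize duration: best is 1, kept {D5, D8, D11}.
Then maximize efficacy: best is 81, kept {D5, D8, D11}.
Then minimize cost: best is 247, kept {D11}.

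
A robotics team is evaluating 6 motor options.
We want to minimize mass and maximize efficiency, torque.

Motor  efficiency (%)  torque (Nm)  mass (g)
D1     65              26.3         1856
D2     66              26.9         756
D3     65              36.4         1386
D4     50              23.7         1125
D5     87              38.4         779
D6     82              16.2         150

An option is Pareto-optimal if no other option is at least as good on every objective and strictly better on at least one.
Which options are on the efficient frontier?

D2, D5, D6

D1: dominated by D2 (efficiency 66≥65, torque 26.9≥26.3, mass 756≤1856).
D2: not dominated.
D3: dominated by D5 (efficiency 87≥65, torque 38.4≥36.4, mass 779≤1386).
D4: dominated by D2 (efficiency 66≥50, torque 26.9≥23.7, mass 756≤1125).
D5: not dominated (best efficiency).
D6: not dominated (best mass).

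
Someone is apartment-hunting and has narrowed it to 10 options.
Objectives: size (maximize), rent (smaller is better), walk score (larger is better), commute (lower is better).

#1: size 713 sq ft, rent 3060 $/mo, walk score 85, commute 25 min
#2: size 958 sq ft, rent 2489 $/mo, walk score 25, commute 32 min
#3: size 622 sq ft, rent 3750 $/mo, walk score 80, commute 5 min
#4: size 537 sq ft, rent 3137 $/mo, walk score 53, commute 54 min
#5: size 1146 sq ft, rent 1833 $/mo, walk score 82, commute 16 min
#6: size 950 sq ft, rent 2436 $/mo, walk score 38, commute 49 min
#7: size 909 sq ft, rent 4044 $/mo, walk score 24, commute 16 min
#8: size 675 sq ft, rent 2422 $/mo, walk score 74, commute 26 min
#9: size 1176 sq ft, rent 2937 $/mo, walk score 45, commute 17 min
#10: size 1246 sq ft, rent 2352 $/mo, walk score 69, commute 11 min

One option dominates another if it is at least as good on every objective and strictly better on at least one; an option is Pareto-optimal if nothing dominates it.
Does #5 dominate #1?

#5 vs #1: #5 is worse on walk score (82 vs 85), so it does not dominate #1.

No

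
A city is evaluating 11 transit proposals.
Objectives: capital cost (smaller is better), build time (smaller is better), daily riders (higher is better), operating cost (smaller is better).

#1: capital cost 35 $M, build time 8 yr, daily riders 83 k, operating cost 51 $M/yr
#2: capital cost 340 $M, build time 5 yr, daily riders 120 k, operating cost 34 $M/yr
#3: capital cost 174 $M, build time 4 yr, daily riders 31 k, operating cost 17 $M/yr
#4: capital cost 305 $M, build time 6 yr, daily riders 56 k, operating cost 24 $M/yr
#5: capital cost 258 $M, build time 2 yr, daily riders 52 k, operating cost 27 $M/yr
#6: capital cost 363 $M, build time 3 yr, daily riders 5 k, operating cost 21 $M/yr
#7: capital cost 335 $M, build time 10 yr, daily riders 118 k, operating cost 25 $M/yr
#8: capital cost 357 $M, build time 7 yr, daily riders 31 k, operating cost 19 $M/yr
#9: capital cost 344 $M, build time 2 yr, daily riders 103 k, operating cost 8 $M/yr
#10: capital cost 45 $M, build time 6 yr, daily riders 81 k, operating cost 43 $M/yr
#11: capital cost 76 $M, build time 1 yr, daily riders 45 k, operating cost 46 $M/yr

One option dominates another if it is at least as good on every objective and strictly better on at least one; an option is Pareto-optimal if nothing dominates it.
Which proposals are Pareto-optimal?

#1: not dominated (best capital cost).
#2: not dominated (best daily riders).
#3: not dominated.
#4: not dominated.
#5: not dominated.
#6: dominated by #9 (capital cost 344≤363, build time 2≤3, daily riders 103≥5, operating cost 8≤21).
#7: not dominated.
#8: dominated by #3 (capital cost 174≤357, build time 4≤7, daily riders 31≥31, operating cost 17≤19).
#9: not dominated (best operating cost).
#10: not dominated.
#11: not dominated (best build time).

#1, #2, #3, #4, #5, #7, #9, #10, #11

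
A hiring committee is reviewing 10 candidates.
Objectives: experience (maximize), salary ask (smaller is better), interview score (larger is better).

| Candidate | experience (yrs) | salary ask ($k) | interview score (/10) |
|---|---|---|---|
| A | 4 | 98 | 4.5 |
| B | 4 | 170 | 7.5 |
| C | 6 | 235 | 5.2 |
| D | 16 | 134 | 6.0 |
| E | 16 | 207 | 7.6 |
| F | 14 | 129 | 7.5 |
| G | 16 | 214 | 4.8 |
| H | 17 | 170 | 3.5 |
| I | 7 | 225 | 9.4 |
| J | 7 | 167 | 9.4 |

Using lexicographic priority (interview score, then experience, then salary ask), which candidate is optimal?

First maximize interview score: best is 9.4, kept {I, J}.
Then maximize experience: best is 7, kept {I, J}.
Then minimize salary ask: best is 167, kept {J}.

J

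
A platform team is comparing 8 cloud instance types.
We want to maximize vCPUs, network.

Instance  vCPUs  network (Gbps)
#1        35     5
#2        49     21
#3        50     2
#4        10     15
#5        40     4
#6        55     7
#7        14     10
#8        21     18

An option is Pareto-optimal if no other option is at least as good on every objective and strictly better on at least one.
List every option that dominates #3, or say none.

#6: vCPUs 55≥50, network 7≥2 — dominates #3.
Others (#1, #2, #4, #5, #7, #8) are each worse than #3 on at least one objective.

#6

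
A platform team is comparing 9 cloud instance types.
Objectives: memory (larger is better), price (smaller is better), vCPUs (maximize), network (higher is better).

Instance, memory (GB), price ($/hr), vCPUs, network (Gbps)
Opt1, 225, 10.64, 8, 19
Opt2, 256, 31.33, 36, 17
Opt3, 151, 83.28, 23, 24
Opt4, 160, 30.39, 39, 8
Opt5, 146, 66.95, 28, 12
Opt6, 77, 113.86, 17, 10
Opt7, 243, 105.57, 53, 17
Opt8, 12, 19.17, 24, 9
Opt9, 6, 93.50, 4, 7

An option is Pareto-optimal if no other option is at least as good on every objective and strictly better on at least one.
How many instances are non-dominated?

Opt1: not dominated (best price).
Opt2: not dominated (best memory).
Opt3: not dominated (best network).
Opt4: not dominated.
Opt5: dominated by Opt2 (memory 256≥146, price 31.33≤66.95, vCPUs 36≥28, network 17≥12).
Opt6: dominated by Opt2 (memory 256≥77, price 31.33≤113.86, vCPUs 36≥17, network 17≥10).
Opt7: not dominated (best vCPUs).
Opt8: not dominated.
Opt9: dominated by Opt1 (memory 225≥6, price 10.64≤93.50, vCPUs 8≥4, network 19≥7).
Pareto-optimal: Opt1, Opt2, Opt3, Opt4, Opt7, Opt8 → 6.

6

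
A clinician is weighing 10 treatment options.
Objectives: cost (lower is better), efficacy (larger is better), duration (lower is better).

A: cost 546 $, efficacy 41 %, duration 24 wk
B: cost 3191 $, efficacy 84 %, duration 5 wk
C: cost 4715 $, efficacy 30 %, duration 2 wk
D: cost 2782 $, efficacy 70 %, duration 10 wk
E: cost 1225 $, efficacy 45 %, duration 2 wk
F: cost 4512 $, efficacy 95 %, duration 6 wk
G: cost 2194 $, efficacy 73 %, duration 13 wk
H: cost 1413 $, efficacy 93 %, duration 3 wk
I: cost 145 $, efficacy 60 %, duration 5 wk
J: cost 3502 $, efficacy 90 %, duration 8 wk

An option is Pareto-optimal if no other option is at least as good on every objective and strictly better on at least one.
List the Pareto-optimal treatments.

A: dominated by I (cost 145≤546, efficacy 60≥41, duration 5≤24).
B: dominated by H (cost 1413≤3191, efficacy 93≥84, duration 3≤5).
C: dominated by E (cost 1225≤4715, efficacy 45≥30, duration 2≤2).
D: dominated by H (cost 1413≤2782, efficacy 93≥70, duration 3≤10).
E: not dominated.
F: not dominated (best efficacy).
G: dominated by H (cost 1413≤2194, efficacy 93≥73, duration 3≤13).
H: not dominated.
I: not dominated (best cost).
J: dominated by H (cost 1413≤3502, efficacy 93≥90, duration 3≤8).

E, F, H, I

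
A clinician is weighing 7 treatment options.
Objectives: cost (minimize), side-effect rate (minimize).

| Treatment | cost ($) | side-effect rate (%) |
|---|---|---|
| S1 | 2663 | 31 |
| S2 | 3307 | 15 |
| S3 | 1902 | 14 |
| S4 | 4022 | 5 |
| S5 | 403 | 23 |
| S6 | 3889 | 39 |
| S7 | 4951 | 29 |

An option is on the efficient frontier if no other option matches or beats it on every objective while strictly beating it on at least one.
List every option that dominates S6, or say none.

S1: cost 2663≤3889, side-effect rate 31≤39 — dominates S6.
S2: cost 3307≤3889, side-effect rate 15≤39 — dominates S6.
S3: cost 1902≤3889, side-effect rate 14≤39 — dominates S6.
S5: cost 403≤3889, side-effect rate 23≤39 — dominates S6.
Others (S4, S7) are each worse than S6 on at least one objective.

S1, S2, S3, S5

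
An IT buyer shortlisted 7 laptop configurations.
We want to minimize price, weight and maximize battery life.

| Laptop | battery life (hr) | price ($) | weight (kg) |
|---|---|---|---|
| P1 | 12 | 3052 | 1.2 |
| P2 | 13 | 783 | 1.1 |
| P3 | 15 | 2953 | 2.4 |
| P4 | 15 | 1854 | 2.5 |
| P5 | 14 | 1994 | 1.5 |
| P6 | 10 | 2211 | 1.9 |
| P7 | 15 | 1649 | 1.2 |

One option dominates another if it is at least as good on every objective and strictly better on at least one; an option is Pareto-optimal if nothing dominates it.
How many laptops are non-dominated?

P1: dominated by P2 (battery life 13≥12, price 783≤3052, weight 1.1≤1.2).
P2: not dominated (best price).
P3: dominated by P7 (battery life 15≥15, price 1649≤2953, weight 1.2≤2.4).
P4: dominated by P7 (battery life 15≥15, price 1649≤1854, weight 1.2≤2.5).
P5: dominated by P7 (battery life 15≥14, price 1649≤1994, weight 1.2≤1.5).
P6: dominated by P2 (battery life 13≥10, price 783≤2211, weight 1.1≤1.9).
P7: not dominated.
Pareto-optimal: P2, P7 → 2.

2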